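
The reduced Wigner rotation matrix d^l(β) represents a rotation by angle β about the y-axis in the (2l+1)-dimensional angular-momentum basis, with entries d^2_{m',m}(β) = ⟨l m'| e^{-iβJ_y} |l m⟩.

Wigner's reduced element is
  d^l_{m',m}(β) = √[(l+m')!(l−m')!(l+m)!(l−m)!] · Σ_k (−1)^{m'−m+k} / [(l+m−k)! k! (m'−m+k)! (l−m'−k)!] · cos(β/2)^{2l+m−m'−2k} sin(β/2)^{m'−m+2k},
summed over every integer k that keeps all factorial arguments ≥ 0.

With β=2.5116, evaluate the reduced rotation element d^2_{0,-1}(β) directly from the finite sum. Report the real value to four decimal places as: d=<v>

d^2_{0,-1}(β=2.5116) via Wigner's sum:
With c≡cos(β/2)=0.309813 and s≡sin(β/2)=0.950798, N=[2·2·1·6]^{1/2}=4.898979
k: max(0,(-1)−(0))=0 … min(2+(-1),2−(0))=1
  k=0: (−1)^1·4.8990/(2)·0.3098^3·0.9508^1 = -0.069257
  k=1: (−1)^2·4.8990/(2)·0.3098^1·0.9508^3 = +0.652288
d^2_{0,-1}(2.5116) = -0.069257 +0.652288 = +0.583031

d=0.5830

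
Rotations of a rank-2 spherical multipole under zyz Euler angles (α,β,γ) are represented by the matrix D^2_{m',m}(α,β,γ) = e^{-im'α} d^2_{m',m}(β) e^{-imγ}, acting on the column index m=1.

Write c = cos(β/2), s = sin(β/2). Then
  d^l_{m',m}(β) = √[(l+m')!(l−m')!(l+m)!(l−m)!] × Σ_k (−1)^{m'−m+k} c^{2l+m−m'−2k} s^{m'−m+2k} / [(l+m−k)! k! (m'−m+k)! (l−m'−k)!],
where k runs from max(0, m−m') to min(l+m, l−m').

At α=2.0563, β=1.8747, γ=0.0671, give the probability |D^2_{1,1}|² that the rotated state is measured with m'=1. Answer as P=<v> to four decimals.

P=0.3137

First d^2_{1,1}(β=1.8747), then the phase factors e^{-i(1)α} and e^{-i(1)γ}:
c=cos(1.8747/2)=0.591926, s=sin(1.8747/2)=0.805992; N=√[6·1·6·1]=6.000000
Admissible k: 0..1 (factorial args all ≥0)
  k=0: (−1)^0·6.0000/(6)·0.5919^4·0.8060^0 = +0.122764
  k=1: (−1)^1·6.0000/(2)·0.5919^2·0.8060^2 = -0.682838
d^2_{1,1}(1.8747) = +0.122764 -0.682838 = -0.560075
|D^2_{1,1}|² = |d^2_{1,1}(β)|² = (-0.560075)² = 0.313684 (the z-rotation phases have unit modulus)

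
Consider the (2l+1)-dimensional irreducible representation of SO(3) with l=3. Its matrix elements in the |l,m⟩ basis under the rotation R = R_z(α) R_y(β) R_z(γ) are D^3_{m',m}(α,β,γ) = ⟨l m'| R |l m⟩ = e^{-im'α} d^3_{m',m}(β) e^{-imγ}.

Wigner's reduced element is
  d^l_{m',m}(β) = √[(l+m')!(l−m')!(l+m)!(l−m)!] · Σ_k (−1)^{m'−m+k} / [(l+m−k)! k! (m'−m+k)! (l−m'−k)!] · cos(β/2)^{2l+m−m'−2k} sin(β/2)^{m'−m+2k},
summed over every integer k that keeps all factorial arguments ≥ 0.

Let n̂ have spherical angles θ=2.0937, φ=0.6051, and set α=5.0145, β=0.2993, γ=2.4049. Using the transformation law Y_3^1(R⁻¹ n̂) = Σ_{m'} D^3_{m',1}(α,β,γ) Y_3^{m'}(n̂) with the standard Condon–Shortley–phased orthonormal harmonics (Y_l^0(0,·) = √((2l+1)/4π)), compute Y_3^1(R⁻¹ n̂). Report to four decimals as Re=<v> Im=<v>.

Re=-0.1081 Im=0.0937

Need the full column D^3_{m',1} for m'=−3..3 at α=5.0145, β=0.2993, γ=2.4049.
cos(β/2)=0.988823, sin(β/2)=0.149092
d^3_{-3,1}: single k=4 term ⇒ +0.001871;  D = +0.001866+0.000135i
d^3_{-2,1}: k∈[3..4] ⇒ +0.020265 -0.000230 = +0.020035;  D = +0.004565+0.019508i
d^3_{-1,1}: k∈[2..4] ⇒ +0.127507 -0.003865 +0.000011 = +0.123653;  D = -0.106564+0.062723i
d^3_{0,1}: k∈[1..3] ⇒ +0.488246 -0.033299 +0.000252 = +0.455199;  D = -0.337164-0.305822i
d^3_{1,1}: k∈[0..2] ⇒ +0.934786 -0.170010 +0.002899 = +0.767675;  D = +0.323215-0.696317i
d^3_{2,1}: k∈[0..1] ⇒ -0.445706 +0.020265 = -0.425440;  D = -0.421713-0.056194i
d^3_{3,1}: single k=0 term ⇒ +0.082306;  D = +0.013895+0.081124i
Y_3^{m'}(θ=2.0937,φ=0.6051) and Σ D·Y over m':
  (+0.0019+0.0001i)·(-0.0657-0.2633i)  (+0.0046+0.0195i)·(-0.1352+0.3585i)  (-0.1066+0.0627i)·(+0.0569-0.0393i)  (-0.3372-0.3058i)·(+0.3267+0.0000i)  (+0.3232-0.6963i)·(-0.0569-0.0393i)  (-0.4217-0.0562i)·(-0.1352-0.3585i)  (+0.0139+0.0811i)·(+0.0657-0.2633i)
Y_3^1(R⁻¹ n̂) = -0.108089+0.093667i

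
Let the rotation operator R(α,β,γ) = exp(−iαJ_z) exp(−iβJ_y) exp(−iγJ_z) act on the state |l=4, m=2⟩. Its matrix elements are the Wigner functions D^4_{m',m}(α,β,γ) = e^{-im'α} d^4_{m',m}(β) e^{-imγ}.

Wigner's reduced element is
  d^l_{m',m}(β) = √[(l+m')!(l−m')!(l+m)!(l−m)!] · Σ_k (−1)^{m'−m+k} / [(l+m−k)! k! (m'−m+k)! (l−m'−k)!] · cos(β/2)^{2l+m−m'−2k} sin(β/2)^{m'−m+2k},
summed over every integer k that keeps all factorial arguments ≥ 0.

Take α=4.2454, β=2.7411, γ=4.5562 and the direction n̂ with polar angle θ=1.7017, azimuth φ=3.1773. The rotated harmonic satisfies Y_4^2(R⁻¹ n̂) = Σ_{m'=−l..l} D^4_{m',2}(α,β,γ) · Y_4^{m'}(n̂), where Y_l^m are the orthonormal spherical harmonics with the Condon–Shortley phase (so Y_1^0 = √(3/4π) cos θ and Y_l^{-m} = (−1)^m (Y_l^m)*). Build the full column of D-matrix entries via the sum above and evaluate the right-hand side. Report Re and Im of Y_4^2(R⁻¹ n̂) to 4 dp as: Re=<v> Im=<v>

Need the full column D^4_{m',2} for m'=−4..4 at α=4.2454, β=2.7411, γ=4.5562.
cos(β/2)=0.198911, sin(β/2)=0.980018
d^4_{-4,2}: single k=6 term ⇒ +0.185481;  D = -0.002823+0.185459i
d^4_{-3,2}: k∈[5..6] ⇒ +0.079860 -0.646189 = -0.566329;  D = +0.501752+0.262627i
d^4_{-2,2}: k∈[4..6] ⇒ +0.021660 -0.420631 +0.850885 = +0.451915;  D = +0.367383-0.263166i
d^4_{-1,2}: k∈[3..5] ⇒ +0.004145 -0.150921 +0.732709 = +0.585933;  D = +0.090231+0.578944i
d^4_{0,2}: k∈[2..4] ⇒ +0.000564 -0.036531 +0.332538 = +0.296571;  D = -0.282219-0.091143i
d^4_{1,2}: k∈[1..3] ⇒ +0.000051 -0.006217 +0.100614 = +0.094448;  D = +0.066381-0.067186i
d^4_{2,2}: k∈[0..2] ⇒ +0.000002 -0.000714 +0.021660 = +0.020949;  D = +0.006678+0.019856i
d^4_{3,2}: k∈[0..1] ⇒ -0.000045 +0.003290 = +0.003245;  D = -0.003212-0.000461i
d^4_{4,2}: single k=0 term ⇒ +0.000315;  D = +0.000180-0.000258i
Y_4^{m'}(θ=1.7017,φ=3.1773) and Σ D·Y over m':
  (-0.0028+0.1855i)·(+0.4232-0.0609i)  (+0.5018+0.2626i)·(+0.1583-0.0170i)  (+0.3674-0.2632i)·(-0.2889+0.0207i)  (+0.0902+0.5789i)·(-0.1763+0.0063i)  (-0.2822-0.0911i)·(+0.2644+0.0000i)  (+0.0664-0.0672i)·(+0.1763+0.0063i)  (+0.0067+0.0199i)·(-0.2889-0.0207i)  (-0.0032-0.0005i)·(-0.1583-0.0170i)  (+0.0002-0.0003i)·(+0.4232+0.0609i)
Y_4^2(R⁻¹ n̂) = -0.089650+0.052472i

Re=-0.0896 Im=0.0525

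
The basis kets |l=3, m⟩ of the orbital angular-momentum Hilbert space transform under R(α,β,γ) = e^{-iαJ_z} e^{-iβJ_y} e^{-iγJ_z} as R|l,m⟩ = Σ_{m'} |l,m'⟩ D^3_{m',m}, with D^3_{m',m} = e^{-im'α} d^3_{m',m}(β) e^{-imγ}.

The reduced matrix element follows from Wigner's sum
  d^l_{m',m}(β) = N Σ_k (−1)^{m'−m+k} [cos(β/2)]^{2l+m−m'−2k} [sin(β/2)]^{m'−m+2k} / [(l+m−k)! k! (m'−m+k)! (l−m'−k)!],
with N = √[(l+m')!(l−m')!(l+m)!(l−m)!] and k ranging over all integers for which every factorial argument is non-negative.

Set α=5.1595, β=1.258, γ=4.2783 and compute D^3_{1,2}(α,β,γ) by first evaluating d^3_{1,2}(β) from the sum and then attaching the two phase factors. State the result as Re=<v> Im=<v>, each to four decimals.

Re=-0.0154 Im=0.0345

Split into d^3_{1,2}(β=1.258) × two z-phases.
With c≡cos(β/2)=0.808616 and s≡sin(β/2)=0.588336, N=[24·2·120·1]^{1/2}=75.894664
k∈{1,2} keeps every argument non-negative
  k=1: (−1)^0·75.8947/(24)·0.8086^5·0.5883^1 = +0.643188
  k=2: (−1)^1·75.8947/(12)·0.8086^3·0.5883^3 = -0.680980
d^3_{1,2}(1.258) = +0.643188 -0.680980 = -0.037792
D = (+0.432362+0.901700i)·(-0.037792)·(-0.646218-0.763153i) = -0.015447+0.034491i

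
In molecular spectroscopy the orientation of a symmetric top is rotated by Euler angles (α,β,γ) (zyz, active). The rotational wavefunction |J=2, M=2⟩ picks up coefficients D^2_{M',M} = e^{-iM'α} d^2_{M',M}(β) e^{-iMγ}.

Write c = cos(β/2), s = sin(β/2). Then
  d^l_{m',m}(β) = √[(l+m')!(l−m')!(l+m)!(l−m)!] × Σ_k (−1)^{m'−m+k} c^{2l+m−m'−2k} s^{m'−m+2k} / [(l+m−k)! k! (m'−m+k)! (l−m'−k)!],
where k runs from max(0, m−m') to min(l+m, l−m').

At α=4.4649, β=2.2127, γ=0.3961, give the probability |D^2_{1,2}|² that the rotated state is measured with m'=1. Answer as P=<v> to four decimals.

P=0.0258

First d^2_{1,2}(β=2.2127), then the phase factors e^{-i(1)α} and e^{-i(2)γ}:
c=cos(2.2127/2)=0.447928, s=sin(2.2127/2)=0.894070; N=√[6·1·24·1]=12.000000
k: max(0,(2)−(1))=1 … min(2+(2),2−(1))=1
  k=1: (−1)^0·12.0000/(6)·0.4479^3·0.8941^1 = +0.160704
d^2_{1,2}(2.2127) = +0.160704
|D^2_{1,2}|² = |d^2_{1,2}(β)|² = (+0.160704)² = 0.025826 (the z-rotation phases have unit modulus)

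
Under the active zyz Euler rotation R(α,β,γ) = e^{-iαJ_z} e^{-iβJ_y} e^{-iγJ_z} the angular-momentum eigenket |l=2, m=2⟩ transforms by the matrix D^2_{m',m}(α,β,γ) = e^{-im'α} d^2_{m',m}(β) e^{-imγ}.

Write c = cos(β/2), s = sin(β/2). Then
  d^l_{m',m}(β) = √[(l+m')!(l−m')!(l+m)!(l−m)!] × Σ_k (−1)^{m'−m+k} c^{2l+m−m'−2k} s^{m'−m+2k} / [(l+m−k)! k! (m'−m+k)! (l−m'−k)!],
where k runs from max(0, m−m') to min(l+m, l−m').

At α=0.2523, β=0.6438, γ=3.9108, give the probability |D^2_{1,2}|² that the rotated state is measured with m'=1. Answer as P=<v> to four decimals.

D^2_{1,2}(0.2523,0.6438,3.9108) = e^{-i·1·0.2523}·d^2_{1,2}(0.6438)·e^{-i·2·3.9108}. Compute d first:
With c≡cos(β/2)=0.948636 and s≡sin(β/2)=0.316370, N=[6·1·24·1]^{1/2}=12.000000
k: max(0,(2)−(1))=1 … min(2+(2),2−(1))=1
  k=1: (−1)^0·12.0000/(6)·0.9486^3·0.3164^1 = +0.540161
d^2_{1,2}(0.6438) = +0.540161
|D^2_{1,2}|² = |d^2_{1,2}(β)|² = (+0.540161)² = 0.291774 (the z-rotation phases have unit modulus)

P=0.2918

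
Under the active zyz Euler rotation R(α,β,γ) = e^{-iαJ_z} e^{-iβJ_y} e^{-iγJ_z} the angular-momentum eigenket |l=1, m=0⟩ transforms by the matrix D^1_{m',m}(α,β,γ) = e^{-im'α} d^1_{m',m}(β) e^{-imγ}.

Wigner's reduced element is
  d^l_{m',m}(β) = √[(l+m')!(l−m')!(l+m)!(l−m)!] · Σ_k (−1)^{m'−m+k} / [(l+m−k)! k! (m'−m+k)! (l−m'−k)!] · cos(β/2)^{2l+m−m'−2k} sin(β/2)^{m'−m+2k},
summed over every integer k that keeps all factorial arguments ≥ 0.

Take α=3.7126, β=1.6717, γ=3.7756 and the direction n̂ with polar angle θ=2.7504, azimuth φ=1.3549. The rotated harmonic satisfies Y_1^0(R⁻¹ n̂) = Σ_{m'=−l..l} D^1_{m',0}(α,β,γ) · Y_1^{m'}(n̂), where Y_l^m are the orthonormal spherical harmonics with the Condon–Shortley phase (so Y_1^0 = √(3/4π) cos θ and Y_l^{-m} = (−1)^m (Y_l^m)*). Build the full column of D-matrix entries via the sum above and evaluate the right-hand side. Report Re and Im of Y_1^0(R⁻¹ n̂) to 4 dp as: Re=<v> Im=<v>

Re=-0.0858 Im=0.0000

Need the full column D^1_{m',0} for m'=−1..1 at α=3.7126, β=1.6717, γ=3.7756.
cos(β/2)=0.670547, sin(β/2)=0.741867
d^1_{-1,0}: single k=1 term ⇒ +0.703510;  D = -0.591903-0.380233i
d^1_{0,0}: k∈[0..1] ⇒ +0.449634 -0.550366 = -0.100733;  D = -0.100733+0.000000i
d^1_{1,0}: single k=0 term ⇒ -0.703510;  D = +0.591903-0.380233i
Y_1^{m'}(θ=2.7504,φ=1.3549) and Σ D·Y over m':
  (-0.5919-0.3802i)·(+0.0282-0.1287i)  (-0.1007+0.0000i)·(-0.4517+0.0000i)  (+0.5919-0.3802i)·(-0.0282-0.1287i)
Y_1^0(R⁻¹ n̂) = -0.085761+0.000000i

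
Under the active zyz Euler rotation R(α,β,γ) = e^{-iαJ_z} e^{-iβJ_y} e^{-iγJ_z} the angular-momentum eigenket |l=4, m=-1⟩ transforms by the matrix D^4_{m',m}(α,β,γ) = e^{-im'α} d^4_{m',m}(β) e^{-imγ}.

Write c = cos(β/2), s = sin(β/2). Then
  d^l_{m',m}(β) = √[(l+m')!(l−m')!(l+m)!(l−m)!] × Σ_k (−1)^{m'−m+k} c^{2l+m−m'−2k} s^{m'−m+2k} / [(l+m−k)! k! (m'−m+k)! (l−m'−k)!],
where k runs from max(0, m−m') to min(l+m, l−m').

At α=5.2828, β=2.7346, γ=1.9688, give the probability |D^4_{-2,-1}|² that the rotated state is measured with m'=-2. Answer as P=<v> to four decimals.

Split into d^4_{-2,-1}(β=2.7346) × two z-phases.
c=cos(2.7346/2)=0.202095, s=sin(2.7346/2)=0.979366; N=√[2·720·6·120]=1018.233765
The bounds max(0,m−m')=1 and min(l+m,l−m')=3 give 3 terms
  k=1: (−1)^0·1018.2338/(240)·0.2021^7·0.9794^1 = +0.000057
  k=2: (−1)^1·1018.2338/(48)·0.2021^5·0.9794^3 = -0.006718
  k=3: (−1)^2·1018.2338/(72)·0.2021^3·0.9794^5 = +0.105173
d^4_{-2,-1}(2.7346) = +0.000057 -0.006718 +0.105173 = +0.098513
|D^4_{-2,-1}|² = |d^4_{-2,-1}(β)|² = (+0.098513)² = 0.009705 (the z-rotation phases have unit modulus)

P=0.0097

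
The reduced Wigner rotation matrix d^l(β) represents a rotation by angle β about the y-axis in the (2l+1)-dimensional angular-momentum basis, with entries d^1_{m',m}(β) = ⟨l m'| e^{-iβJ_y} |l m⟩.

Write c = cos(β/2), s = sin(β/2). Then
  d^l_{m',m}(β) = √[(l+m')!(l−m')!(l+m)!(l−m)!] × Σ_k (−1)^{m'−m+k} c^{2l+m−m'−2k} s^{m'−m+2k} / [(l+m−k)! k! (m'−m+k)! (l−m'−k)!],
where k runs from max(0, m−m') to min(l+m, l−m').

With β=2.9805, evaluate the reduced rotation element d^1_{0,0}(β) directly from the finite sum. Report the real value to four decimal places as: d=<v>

d^1_{0,0}(β=2.9805) via Wigner's sum:
c=cos(2.9805/2)=0.080459, s=sin(2.9805/2)=0.996758; N=√[1·1·1·1]=1.000000
k: max(0,(0)−(0))=0 … min(1+(0),1−(0))=1
  k=0: (−1)^0·1.0000/(1)·0.0805^2·0.9968^0 = +0.006474
  k=1: (−1)^1·1.0000/(1)·0.0805^0·0.9968^2 = -0.993526
d^1_{0,0}(2.9805) = +0.006474 -0.993526 = -0.987053

d=-0.9871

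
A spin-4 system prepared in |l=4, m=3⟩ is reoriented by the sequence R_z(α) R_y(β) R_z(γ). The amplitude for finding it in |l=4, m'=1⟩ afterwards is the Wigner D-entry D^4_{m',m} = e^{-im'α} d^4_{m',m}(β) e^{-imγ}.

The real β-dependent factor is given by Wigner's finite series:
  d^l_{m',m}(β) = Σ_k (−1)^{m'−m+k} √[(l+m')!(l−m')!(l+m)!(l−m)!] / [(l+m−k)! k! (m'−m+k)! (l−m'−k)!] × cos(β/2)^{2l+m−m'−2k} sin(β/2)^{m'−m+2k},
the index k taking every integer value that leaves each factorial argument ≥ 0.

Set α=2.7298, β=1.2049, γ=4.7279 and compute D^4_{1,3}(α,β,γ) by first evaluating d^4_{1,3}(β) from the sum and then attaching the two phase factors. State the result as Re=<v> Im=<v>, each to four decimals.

Re=-0.0603 Im=0.1577

D^4_{1,3}(2.7298,1.2049,4.7279) = e^{-i·1·2.7298}·d^4_{1,3}(1.2049)·e^{-i·3·4.7279}. Compute d first:
c=cos(1.2049/2)=0.823950, s=sin(1.2049/2)=0.566663; N=√[120·6·5040·1]=1904.940944
The bounds max(0,m−m')=2 and min(l+m,l−m')=3 give 2 terms
  k=2: (−1)^0·1904.9409/(240)·0.8239^6·0.5667^2 = +0.797488
  k=3: (−1)^1·1904.9409/(144)·0.8239^4·0.5667^4 = -0.628667
d^4_{1,3}(1.2049) = +0.797488 -0.628667 = +0.168821
Phases: e^{-i·(1)·2.7298}=-0.916405-0.400253i, e^{-i·(3)·4.7279}=-0.046516-0.998918i ⇒ D=-0.060301+0.157684i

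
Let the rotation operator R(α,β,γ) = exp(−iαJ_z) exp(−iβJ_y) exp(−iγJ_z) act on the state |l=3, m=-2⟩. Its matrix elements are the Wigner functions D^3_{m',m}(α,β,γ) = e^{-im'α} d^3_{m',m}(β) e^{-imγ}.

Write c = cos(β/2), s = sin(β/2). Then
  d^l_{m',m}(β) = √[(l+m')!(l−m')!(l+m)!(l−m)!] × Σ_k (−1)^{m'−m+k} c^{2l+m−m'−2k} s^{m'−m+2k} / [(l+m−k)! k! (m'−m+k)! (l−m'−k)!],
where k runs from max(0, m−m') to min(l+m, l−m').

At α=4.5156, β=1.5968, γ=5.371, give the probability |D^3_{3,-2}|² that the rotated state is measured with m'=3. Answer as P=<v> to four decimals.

P=0.1038

D^3_{3,-2}(4.5156,1.5968,5.371) = e^{-i·3·4.5156}·d^3_{3,-2}(1.5968)·e^{-i·-2·5.371}. Compute d first:
Half-angle: c=0.697854, s=0.716240. N=√(720·1·1·120)=293.938769
k: max(0,(-2)−(3))=0 … min(3+(-2),3−(3))=0
  k=0: (−1)^5·293.9388/(120)·0.6979^1·0.7162^5 = -0.322206
d^3_{3,-2}(1.5968) = -0.322206
|D^3_{3,-2}|² = |d^3_{3,-2}(β)|² = (-0.322206)² = 0.103817 (the z-rotation phases have unit modulus)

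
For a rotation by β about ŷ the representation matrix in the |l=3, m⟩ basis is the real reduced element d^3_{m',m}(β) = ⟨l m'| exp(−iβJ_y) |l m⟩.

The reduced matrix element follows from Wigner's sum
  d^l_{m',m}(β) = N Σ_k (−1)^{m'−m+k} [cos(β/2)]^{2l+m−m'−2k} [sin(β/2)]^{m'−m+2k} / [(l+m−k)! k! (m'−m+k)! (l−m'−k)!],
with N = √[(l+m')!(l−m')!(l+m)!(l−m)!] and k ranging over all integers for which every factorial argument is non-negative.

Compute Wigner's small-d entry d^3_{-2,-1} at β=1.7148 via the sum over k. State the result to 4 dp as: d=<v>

d^3_{-2,-1}(β=1.7148) via Wigner's sum:
Half-angle: c=0.654406, s=0.756144. N=√(1·120·2·24)=75.894664
The bounds max(0,m−m')=1 and min(l+m,l−m')=2 give 2 terms
  k=1: (−1)^0·75.8947/(24)·0.6544^5·0.7561^1 = +0.286972
  k=2: (−1)^1·75.8947/(12)·0.6544^3·0.7561^3 = -0.766274
d^3_{-2,-1}(1.7148) = +0.286972 -0.766274 = -0.479302

d=-0.4793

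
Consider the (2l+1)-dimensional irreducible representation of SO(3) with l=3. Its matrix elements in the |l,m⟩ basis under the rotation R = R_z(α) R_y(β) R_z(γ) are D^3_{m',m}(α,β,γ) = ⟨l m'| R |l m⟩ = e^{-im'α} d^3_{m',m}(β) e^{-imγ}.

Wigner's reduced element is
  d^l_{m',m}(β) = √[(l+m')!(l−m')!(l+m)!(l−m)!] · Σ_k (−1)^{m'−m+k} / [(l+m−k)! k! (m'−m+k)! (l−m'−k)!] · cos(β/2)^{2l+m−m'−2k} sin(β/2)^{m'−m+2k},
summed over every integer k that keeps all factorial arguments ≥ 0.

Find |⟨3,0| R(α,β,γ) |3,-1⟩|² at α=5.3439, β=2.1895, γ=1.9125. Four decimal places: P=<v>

P=0.0579

Split into d^3_{0,-1}(β=2.1895) × two z-phases.
With c≡cos(β/2)=0.458269 and s≡sin(β/2)=0.888814, N=[6·6·2·24]^{1/2}=41.569219
The bounds max(0,m−m')=0 and min(l+m,l−m')=2 give 3 terms
  k=0: (−1)^1·41.5692/(12)·0.4583^5·0.8888^1 = -0.062230
  k=1: (−1)^2·41.5692/(4)·0.4583^3·0.8888^3 = +0.702271
  k=2: (−1)^3·41.5692/(12)·0.4583^1·0.8888^5 = -0.880571
d^3_{0,-1}(2.1895) = -0.062230 +0.702271 -0.880571 = -0.240531
|D^3_{0,-1}|² = |d^3_{0,-1}(β)|² = (-0.240531)² = 0.057855 (the z-rotation phases have unit modulus)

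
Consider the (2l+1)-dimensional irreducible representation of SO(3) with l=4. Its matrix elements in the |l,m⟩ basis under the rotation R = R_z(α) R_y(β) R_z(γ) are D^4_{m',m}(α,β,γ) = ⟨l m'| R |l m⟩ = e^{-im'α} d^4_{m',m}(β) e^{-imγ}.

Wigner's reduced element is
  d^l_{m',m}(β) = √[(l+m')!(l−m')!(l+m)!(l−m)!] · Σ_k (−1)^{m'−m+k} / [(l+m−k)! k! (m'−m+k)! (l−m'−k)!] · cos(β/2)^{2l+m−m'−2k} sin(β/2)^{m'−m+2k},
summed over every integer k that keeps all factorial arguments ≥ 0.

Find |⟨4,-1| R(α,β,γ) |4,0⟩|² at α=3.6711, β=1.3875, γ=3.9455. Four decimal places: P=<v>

First d^4_{-1,0}(β=1.3875), then the phase factors e^{-i(-1)α} and e^{-i(0)γ}:
Half-angle: c=0.768854, s=0.639425. N=√(6·120·24·24)=643.987578
The bounds max(0,m−m')=1 and min(l+m,l−m')=4 give 4 terms
  k=1: (−1)^0·643.9876/(144)·0.7689^7·0.6394^1 = +0.454161
  k=2: (−1)^1·643.9876/(24)·0.7689^5·0.6394^3 = -1.884747
  k=3: (−1)^2·643.9876/(24)·0.7689^3·0.6394^5 = +1.303601
  k=4: (−1)^3·643.9876/(144)·0.7689^1·0.6394^7 = -0.150275
d^4_{-1,0}(1.3875) = +0.454161 -1.884747 +1.303601 -0.150275 = -0.277259
|D^4_{-1,0}|² = |d^4_{-1,0}(β)|² = (-0.277259)² = 0.076872 (the z-rotation phases have unit modulus)

P=0.0769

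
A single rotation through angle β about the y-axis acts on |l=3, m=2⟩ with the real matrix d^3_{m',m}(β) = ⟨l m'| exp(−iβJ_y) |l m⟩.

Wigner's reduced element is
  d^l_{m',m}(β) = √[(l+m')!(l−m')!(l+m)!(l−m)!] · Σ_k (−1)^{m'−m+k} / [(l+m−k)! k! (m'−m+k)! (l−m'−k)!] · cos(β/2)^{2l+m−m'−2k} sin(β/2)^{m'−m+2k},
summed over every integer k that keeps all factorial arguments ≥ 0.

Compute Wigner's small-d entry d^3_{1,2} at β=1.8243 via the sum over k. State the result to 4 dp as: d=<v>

d=-0.5024

d^3_{1,2}(β=1.8243) via Wigner's sum:
With c≡cos(β/2)=0.612047 and s≡sin(β/2)=0.790821, N=[24·2·120·1]^{1/2}=75.894664
The bounds max(0,m−m')=1 and min(l+m,l−m')=2 give 2 terms
  k=1: (−1)^0·75.8947/(24)·0.6120^5·0.7908^1 = +0.214784
  k=2: (−1)^1·75.8947/(12)·0.6120^3·0.7908^3 = -0.717166
d^3_{1,2}(1.8243) = +0.214784 -0.717166 = -0.502382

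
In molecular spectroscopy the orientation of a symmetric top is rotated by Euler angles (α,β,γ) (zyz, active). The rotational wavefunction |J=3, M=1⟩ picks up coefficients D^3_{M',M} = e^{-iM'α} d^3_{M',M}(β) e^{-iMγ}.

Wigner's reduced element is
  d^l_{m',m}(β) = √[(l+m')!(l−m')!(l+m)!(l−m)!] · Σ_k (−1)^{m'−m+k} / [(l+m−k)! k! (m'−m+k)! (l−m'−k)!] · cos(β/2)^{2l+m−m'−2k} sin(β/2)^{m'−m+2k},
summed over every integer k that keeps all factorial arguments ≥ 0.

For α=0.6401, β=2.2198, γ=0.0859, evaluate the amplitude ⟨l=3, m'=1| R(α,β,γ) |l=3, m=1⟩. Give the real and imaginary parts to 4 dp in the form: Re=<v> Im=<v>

Re=0.3892 Im=-0.3455

Split into d^3_{1,1}(β=2.2198) × two z-phases.
With c≡cos(β/2)=0.444751 and s≡sin(β/2)=0.895654, N=[24·2·24·2]^{1/2}=48.000000
k: max(0,(1)−(1))=0 … min(3+(1),3−(1))=2
  k=0: (−1)^0·48.0000/(48)·0.4448^6·0.8957^0 = +0.007739
  k=1: (−1)^1·48.0000/(6)·0.4448^4·0.8957^2 = -0.251095
  k=2: (−1)^2·48.0000/(8)·0.4448^2·0.8957^4 = +0.763742
d^3_{1,1}(2.2198) = +0.007739 -0.251095 +0.763742 = +0.520386
Attach z-rotation phases: D = e^{-i(1)(0.6401)}·(+0.520386)·e^{-i(1)(0.0859)} = +0.389163-0.345476i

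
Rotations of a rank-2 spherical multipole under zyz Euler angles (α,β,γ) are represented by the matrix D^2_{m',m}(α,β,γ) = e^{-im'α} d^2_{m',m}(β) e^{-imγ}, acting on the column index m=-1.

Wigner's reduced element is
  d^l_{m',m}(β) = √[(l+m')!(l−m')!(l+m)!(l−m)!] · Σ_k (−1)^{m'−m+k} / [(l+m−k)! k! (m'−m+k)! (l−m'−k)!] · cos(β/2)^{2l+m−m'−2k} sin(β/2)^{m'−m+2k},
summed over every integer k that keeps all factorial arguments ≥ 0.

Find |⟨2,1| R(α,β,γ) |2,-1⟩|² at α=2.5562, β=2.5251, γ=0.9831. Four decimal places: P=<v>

P=0.3291

Split into d^2_{1,-1}(β=2.5251) × two z-phases.
Half-angle: c=0.303388, s=0.952867. N=√(6·1·1·6)=6.000000
k∈{0,1} keeps every argument non-negative
  k=0: (−1)^2·6.0000/(2)·0.3034^2·0.9529^2 = +0.250717
  k=1: (−1)^3·6.0000/(6)·0.3034^0·0.9529^4 = -0.824383
d^2_{1,-1}(2.5251) = +0.250717 -0.824383 = -0.573667
|D^2_{1,-1}|² = |d^2_{1,-1}(β)|² = (-0.573667)² = 0.329094 (the z-rotation phases have unit modulus)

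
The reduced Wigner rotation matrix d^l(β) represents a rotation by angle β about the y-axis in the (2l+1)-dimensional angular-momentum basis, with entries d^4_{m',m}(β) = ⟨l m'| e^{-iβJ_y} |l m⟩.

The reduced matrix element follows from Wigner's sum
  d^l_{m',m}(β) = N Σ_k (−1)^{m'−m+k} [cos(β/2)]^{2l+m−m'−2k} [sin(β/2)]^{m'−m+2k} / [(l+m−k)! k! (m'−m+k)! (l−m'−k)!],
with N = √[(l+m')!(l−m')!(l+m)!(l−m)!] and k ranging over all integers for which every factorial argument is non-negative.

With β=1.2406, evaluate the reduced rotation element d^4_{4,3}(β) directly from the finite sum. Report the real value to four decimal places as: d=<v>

d=-0.3883

d^4_{4,3}(β=1.2406) via Wigner's sum:
c=cos(1.2406/2)=0.813704, s=sin(1.2406/2)=0.581279; N=√[40320·1·5040·1]=14255.272709
k: max(0,(3)−(4))=0 … min(4+(3),4−(4))=0
  k=0: (−1)^1·14255.2727/(5040)·0.8137^7·0.5813^1 = -0.388325
d^4_{4,3}(1.2406) = -0.388325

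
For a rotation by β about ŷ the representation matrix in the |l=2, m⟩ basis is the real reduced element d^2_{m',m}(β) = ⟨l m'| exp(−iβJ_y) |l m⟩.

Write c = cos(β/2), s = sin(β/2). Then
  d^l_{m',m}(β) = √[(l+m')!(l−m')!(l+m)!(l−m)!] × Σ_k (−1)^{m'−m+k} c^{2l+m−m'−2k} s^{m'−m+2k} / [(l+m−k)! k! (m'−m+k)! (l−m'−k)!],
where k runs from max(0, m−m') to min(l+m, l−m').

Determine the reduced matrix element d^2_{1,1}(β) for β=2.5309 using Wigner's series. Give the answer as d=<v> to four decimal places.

d=-0.2385

d^2_{1,1}(β=2.5309) via Wigner's sum:
Half-angle: c=0.300623, s=0.953743. N=√(6·1·6·1)=6.000000
k: max(0,(1)−(1))=0 … min(2+(1),2−(1))=1
  k=0: (−1)^0·6.0000/(6)·0.3006^4·0.9537^0 = +0.008168
  k=1: (−1)^1·6.0000/(2)·0.3006^2·0.9537^2 = -0.246621
d^2_{1,1}(2.5309) = +0.008168 -0.246621 = -0.238453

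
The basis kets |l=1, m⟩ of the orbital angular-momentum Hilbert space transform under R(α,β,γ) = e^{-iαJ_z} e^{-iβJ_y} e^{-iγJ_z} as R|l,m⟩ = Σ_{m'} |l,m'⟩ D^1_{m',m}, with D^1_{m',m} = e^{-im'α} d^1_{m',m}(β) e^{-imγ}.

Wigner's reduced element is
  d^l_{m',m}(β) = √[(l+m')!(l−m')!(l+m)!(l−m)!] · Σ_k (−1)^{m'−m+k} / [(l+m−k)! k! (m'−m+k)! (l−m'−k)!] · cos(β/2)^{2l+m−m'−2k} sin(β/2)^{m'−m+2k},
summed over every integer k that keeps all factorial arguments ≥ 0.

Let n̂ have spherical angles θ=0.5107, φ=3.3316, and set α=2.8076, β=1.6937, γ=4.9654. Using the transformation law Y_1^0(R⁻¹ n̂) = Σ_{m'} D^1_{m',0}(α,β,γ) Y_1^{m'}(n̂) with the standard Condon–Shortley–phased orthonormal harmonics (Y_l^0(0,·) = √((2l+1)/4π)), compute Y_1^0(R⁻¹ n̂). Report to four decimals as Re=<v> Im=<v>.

Re=0.1530 Im=0.0000

Need the full column D^1_{m',0} for m'=−1..1 at α=2.8076, β=1.6937, γ=4.9654.
cos(β/2)=0.662346, sin(β/2)=0.749198
d^1_{-1,0}: single k=1 term ⇒ +0.701773;  D = -0.662994+0.230054i
d^1_{0,0}: k∈[0..1] ⇒ +0.438703 -0.561297 = -0.122594;  D = -0.122594+0.000000i
d^1_{1,0}: single k=0 term ⇒ -0.701773;  D = +0.662994+0.230054i
Y_1^{m'}(θ=0.5107,φ=3.3316) and Σ D·Y over m':
  (-0.6630+0.2301i)·(-0.1658+0.0319i)  (-0.1226+0.0000i)·(+0.4263+0.0000i)  (+0.6630+0.2301i)·(+0.1658+0.0319i)
Y_1^0(R⁻¹ n̂) = +0.152962+0.000000i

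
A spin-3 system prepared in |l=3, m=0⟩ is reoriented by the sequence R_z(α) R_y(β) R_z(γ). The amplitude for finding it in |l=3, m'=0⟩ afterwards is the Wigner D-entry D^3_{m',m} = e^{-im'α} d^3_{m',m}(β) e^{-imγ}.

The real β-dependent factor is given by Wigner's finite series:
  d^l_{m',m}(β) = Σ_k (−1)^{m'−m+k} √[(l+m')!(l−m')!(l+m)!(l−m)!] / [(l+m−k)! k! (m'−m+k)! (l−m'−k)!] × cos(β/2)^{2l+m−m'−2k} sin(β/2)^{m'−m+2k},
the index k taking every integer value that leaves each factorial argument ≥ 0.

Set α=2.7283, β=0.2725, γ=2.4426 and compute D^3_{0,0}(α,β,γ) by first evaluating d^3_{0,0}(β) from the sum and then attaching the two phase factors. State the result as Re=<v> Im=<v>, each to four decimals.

First d^3_{0,0}(β=0.2725), then the phase factors e^{-i(0)α} and e^{-i(0)γ}:
Half-angle: c=0.990732, s=0.135829. N=√(6·6·6·6)=36.000000
k: max(0,(0)−(0))=0 … min(3+(0),3−(0))=3
  k=0: (−1)^0·36.0000/(36)·0.9907^6·0.1358^0 = +0.945666
  k=1: (−1)^1·36.0000/(4)·0.9907^4·0.1358^2 = -0.159975
  k=2: (−1)^2·36.0000/(4)·0.9907^2·0.1358^4 = +0.003007
  k=3: (−1)^3·36.0000/(36)·0.9907^0·0.1358^6 = -0.000006
d^3_{0,0}(0.2725) = +0.945666 -0.159975 +0.003007 -0.000006 = +0.788692
D = (+1.000000+0.000000i)·(+0.788692)·(+1.000000+0.000000i) = +0.788692+0.000000i

Re=0.7887 Im=0.0000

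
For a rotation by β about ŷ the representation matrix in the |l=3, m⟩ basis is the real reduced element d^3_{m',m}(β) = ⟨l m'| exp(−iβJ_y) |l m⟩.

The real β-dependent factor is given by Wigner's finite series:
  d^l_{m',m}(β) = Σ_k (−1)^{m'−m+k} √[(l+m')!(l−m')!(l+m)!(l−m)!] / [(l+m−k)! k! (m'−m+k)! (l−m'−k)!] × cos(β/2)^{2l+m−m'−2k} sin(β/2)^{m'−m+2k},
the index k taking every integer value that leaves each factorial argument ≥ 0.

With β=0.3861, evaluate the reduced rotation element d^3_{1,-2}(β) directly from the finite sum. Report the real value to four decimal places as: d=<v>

d^3_{1,-2}(β=0.3861) via Wigner's sum:
With c≡cos(β/2)=0.981424 and s≡sin(β/2)=0.191853, N=[24·2·1·120]^{1/2}=75.894664
k: max(0,(-2)−(1))=0 … min(3+(-2),3−(1))=1
  k=0: (−1)^3·75.8947/(12)·0.9814^3·0.1919^3 = -0.042219
  k=1: (−1)^4·75.8947/(24)·0.9814^1·0.1919^5 = +0.000807
d^3_{1,-2}(0.3861) = -0.042219 +0.000807 = -0.041412

d=-0.0414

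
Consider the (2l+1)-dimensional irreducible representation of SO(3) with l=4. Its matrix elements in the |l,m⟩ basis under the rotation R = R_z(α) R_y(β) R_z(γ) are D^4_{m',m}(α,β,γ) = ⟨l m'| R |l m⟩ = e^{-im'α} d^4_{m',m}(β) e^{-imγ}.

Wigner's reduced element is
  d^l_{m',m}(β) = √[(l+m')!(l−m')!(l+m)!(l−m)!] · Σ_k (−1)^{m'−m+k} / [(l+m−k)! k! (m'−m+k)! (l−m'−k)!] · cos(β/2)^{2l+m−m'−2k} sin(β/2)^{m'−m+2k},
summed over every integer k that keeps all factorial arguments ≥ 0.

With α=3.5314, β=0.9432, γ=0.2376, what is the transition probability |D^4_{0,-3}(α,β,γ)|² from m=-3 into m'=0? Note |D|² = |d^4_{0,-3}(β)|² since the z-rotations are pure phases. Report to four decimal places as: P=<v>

P=0.2121

Split into d^4_{0,-3}(β=0.9432) × two z-phases.
c=cos(0.9432/2)=0.890843, s=sin(0.9432/2)=0.454312; N=√[24·24·1·5040]=1703.830978
Admissible k: 0..1 (factorial args all ≥0)
  k=0: (−1)^3·1703.8310/(144)·0.8908^5·0.4543^3 = -0.622489
  k=1: (−1)^4·1703.8310/(144)·0.8908^3·0.4543^5 = +0.161897
d^4_{0,-3}(0.9432) = -0.622489 +0.161897 = -0.460592
|D^4_{0,-3}|² = |d^4_{0,-3}(β)|² = (-0.460592)² = 0.212145 (the z-rotation phases have unit modulus)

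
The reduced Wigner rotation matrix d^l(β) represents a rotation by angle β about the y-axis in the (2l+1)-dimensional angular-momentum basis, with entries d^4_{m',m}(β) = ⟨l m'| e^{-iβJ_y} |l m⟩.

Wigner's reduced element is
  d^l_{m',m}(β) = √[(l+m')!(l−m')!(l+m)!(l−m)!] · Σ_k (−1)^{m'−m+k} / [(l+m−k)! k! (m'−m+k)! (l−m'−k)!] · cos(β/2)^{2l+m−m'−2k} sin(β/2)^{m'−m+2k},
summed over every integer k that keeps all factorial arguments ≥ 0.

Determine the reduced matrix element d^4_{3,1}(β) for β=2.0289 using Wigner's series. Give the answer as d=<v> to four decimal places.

d^4_{3,1}(β=2.0289) via Wigner's sum:
Half-angle: c=0.528087, s=0.849190. N=√(5040·1·120·6)=1904.940944
The bounds max(0,m−m')=0 and min(l+m,l−m')=1 give 2 terms
  k=0: (−1)^2·1904.9409/(240)·0.5281^6·0.8492^2 = +0.124140
  k=1: (−1)^3·1904.9409/(144)·0.5281^4·0.8492^4 = -0.535009
d^4_{3,1}(2.0289) = +0.124140 -0.535009 = -0.410869

d=-0.4109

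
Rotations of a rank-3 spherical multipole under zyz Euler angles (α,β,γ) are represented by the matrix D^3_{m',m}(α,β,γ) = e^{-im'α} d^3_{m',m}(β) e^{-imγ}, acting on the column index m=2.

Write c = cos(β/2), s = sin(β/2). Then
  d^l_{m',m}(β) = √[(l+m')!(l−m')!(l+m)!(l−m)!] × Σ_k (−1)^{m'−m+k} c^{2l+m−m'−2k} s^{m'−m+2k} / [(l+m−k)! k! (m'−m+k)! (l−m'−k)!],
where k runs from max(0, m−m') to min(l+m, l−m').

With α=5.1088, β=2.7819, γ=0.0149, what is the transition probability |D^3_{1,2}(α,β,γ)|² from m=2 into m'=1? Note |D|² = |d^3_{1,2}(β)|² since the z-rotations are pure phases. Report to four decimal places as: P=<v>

D^3_{1,2}(5.1088,2.7819,0.0149) = e^{-i·1·5.1088}·d^3_{1,2}(2.7819)·e^{-i·2·0.0149}. Compute d first:
Half-angle: c=0.178878, s=0.983871. N=√(24·2·120·1)=75.894664
k∈{1,2} keeps every argument non-negative
  k=1: (−1)^0·75.8947/(24)·0.1789^5·0.9839^1 = +0.000570
  k=2: (−1)^1·75.8947/(12)·0.1789^3·0.9839^3 = -0.034476
d^3_{1,2}(2.7819) = +0.000570 -0.034476 = -0.033906
|D^3_{1,2}|² = |d^3_{1,2}(β)|² = (-0.033906)² = 0.001150 (the z-rotation phases have unit modulus)

P=0.0011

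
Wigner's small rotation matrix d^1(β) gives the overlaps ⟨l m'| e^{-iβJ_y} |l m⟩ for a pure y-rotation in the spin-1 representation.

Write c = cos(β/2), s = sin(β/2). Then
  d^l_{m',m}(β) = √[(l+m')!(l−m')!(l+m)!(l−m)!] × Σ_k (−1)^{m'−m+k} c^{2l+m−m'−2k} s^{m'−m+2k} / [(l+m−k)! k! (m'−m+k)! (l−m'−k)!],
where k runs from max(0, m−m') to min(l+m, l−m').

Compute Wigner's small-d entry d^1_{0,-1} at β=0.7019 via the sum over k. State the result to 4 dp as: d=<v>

d=-0.4566

d^1_{0,-1}(β=0.7019) via Wigner's sum:
Half-angle: c=0.939047, s=0.343790. N=√(1·1·1·2)=1.414214
k∈{0} keeps every argument non-negative
  k=0: (−1)^1·1.4142/(1)·0.9390^1·0.3438^1 = -0.456557
d^1_{0,-1}(0.7019) = -0.456557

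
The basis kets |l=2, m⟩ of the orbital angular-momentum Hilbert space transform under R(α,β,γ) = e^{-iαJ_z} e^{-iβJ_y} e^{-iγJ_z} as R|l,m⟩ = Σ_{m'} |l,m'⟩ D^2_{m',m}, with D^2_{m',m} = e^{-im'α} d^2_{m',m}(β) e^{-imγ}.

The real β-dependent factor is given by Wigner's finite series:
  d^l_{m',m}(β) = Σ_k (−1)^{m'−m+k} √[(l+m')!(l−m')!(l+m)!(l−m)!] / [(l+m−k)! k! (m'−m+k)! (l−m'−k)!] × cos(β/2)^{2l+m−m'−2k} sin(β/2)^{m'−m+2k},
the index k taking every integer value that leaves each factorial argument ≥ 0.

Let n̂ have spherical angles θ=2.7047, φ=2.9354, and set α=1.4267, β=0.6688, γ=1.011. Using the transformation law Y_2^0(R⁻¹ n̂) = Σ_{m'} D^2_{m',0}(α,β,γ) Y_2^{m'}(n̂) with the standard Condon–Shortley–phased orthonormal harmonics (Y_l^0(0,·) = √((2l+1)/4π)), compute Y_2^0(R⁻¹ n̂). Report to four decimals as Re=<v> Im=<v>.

Need the full column D^2_{m',0} for m'=−2..2 at α=1.4267, β=0.6688, γ=1.011.
cos(β/2)=0.944607, sin(β/2)=0.328202
d^2_{-2,0}: single k=2 term ⇒ +0.235430;  D = -0.225721+0.066914i
d^2_{-1,0}: k∈[1..2] ⇒ +0.677597 -0.081800 = +0.595797;  D = +0.085555+0.589622i
d^2_{0,0}: k∈[0..2] ⇒ +0.796169 -0.384456 +0.011603 = +0.423316;  D = +0.423316+0.000000i
d^2_{1,0}: k∈[0..1] ⇒ -0.677597 +0.081800 = -0.595797;  D = -0.085555+0.589622i
d^2_{2,0}: single k=0 term ⇒ +0.235430;  D = -0.225721-0.066914i
Y_2^{m'}(θ=2.7047,φ=2.9354) and Σ D·Y over m':
  (-0.2257+0.0669i)·(+0.0634+0.0277i)  (+0.0856+0.5896i)·(+0.2899+0.0606i)  (+0.4233+0.0000i)·(+0.4614+0.0000i)  (-0.0856+0.5896i)·(-0.2899+0.0606i)  (-0.2257-0.0669i)·(+0.0634-0.0277i)
Y_2^0(R⁻¹ n̂) = +0.141098+0.000000i

Re=0.1411 Im=0.0000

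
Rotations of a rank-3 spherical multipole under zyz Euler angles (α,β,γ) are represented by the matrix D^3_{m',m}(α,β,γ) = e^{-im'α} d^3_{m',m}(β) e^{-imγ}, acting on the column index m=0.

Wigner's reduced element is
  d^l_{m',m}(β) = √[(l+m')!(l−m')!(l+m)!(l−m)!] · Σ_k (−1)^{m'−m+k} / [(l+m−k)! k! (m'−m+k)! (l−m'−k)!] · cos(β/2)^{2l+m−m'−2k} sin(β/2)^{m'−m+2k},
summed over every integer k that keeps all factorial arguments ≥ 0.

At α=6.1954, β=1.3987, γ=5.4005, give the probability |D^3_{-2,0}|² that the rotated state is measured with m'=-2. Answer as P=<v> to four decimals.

P=0.0518

First d^3_{-2,0}(β=1.3987), then the phase factors e^{-i(-2)α} and e^{-i(0)γ}:
With c≡cos(β/2)=0.765261 and s≡sin(β/2)=0.643720, N=[1·120·6·6]^{1/2}=65.726707
k: max(0,(0)−(-2))=2 … min(3+(0),3−(-2))=3
  k=2: (−1)^0·65.7267/(12)·0.7653^4·0.6437^2 = +0.778382
  k=3: (−1)^1·65.7267/(12)·0.7653^2·0.6437^4 = -0.550768
d^3_{-2,0}(1.3987) = +0.778382 -0.550768 = +0.227614
|D^3_{-2,0}|² = |d^3_{-2,0}(β)|² = (+0.227614)² = 0.051808 (the z-rotation phases have unit modulus)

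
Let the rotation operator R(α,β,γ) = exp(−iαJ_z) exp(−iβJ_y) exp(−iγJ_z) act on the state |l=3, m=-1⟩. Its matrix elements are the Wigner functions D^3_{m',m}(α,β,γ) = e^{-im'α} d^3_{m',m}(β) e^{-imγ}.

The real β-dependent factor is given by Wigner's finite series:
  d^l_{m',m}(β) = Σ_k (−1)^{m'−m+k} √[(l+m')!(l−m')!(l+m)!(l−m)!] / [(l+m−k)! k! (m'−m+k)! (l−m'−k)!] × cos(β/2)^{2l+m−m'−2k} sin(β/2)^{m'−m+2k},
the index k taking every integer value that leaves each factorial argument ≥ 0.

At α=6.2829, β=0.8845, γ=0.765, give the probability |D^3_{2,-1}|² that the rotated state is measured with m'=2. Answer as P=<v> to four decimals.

P=0.1056

Split into d^3_{2,-1}(β=0.8845) × two z-phases.
Half-angle: c=0.903791, s=0.427974. N=√(120·1·2·24)=75.894664
The bounds max(0,m−m')=0 and min(l+m,l−m')=1 give 2 terms
  k=0: (−1)^3·75.8947/(12)·0.9038^3·0.4280^3 = -0.366005
  k=1: (−1)^4·75.8947/(24)·0.9038^1·0.4280^5 = +0.041035
d^3_{2,-1}(0.8845) = -0.366005 +0.041035 = -0.324969
|D^3_{2,-1}|² = |d^3_{2,-1}(β)|² = (-0.324969)² = 0.105605 (the z-rotation phases have unit modulus)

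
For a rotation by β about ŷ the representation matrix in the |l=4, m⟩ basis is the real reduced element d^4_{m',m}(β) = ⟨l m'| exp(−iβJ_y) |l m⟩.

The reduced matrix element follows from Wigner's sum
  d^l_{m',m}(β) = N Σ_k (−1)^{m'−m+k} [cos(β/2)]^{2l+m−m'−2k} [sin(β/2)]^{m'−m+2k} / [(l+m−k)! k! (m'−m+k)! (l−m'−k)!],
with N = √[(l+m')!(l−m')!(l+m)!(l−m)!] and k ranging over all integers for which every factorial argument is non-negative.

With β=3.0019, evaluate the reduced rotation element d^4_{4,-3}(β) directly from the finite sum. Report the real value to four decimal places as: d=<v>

d^4_{4,-3}(β=3.0019) via Wigner's sum:
With c≡cos(β/2)=0.069790 and s≡sin(β/2)=0.997562, N=[40320·1·1·5040]^{1/2}=14255.272709
The bounds max(0,m−m')=0 and min(l+m,l−m')=0 give 1 term
  k=0: (−1)^7·14255.2727/(5040)·0.0698^1·0.9976^7 = -0.194050
d^4_{4,-3}(3.0019) = -0.194050

d=-0.1941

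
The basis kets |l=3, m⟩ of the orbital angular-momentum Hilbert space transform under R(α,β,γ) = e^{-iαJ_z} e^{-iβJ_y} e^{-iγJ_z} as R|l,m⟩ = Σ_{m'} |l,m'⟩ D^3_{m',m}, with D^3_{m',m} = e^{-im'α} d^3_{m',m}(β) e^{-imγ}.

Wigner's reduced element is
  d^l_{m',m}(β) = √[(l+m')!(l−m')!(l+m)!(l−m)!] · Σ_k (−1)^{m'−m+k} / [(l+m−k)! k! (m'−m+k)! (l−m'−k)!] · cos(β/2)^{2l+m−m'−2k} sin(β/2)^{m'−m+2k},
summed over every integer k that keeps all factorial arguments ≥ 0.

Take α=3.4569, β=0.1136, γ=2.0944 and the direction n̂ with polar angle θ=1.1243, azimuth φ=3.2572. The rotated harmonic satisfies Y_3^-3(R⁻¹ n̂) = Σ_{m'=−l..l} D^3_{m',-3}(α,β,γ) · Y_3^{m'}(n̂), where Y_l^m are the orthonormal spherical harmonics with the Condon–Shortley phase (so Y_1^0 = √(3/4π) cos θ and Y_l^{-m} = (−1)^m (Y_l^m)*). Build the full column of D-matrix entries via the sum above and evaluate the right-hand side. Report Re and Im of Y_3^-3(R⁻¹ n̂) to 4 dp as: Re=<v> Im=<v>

Re=0.2048 Im=0.1517

Need the full column D^3_{m',-3} for m'=−3..3 at α=3.4569, β=0.1136, γ=2.0944.
cos(β/2)=0.998387, sin(β/2)=0.056769
d^3_{-3,-3}: single k=0 term ⇒ +0.990363;  D = -0.579346-0.803229i
d^3_{-2,-3}: single k=0 term ⇒ -0.137939;  D = -0.111407-0.081336i
d^3_{-1,-3}: single k=0 term ⇒ +0.012401;  D = -0.011790-0.003846i
d^3_{0,-3}: single k=0 term ⇒ -0.000814;  D = -0.000814-0.000000i
d^3_{1,-3}: single k=0 term ⇒ +0.000040;  D = -0.000038+0.000012i
d^3_{2,-3}: single k=0 term ⇒ -0.000001;  D = -0.000001+0.000001i
d^3_{3,-3}: single k=0 term ⇒ +0.000000;  D = -0.000000+0.000000i
Y_3^{m'}(θ=1.1243,φ=3.2572) and Σ D·Y over m':
  (-0.5793-0.8032i)·(-0.2879+0.1041i)  (-0.1114-0.0813i)·(+0.3495-0.0823i)  (-0.0118-0.0038i)·(+0.0196-0.0023i)  (-0.0008-0.0000i)·(-0.3332+0.0000i)  (-0.0000+0.0000i)·(-0.0196-0.0023i)  (-0.0000+0.0000i)·(+0.3495+0.0823i)  (-0.0000+0.0000i)·(+0.2879+0.1041i)
Y_3^-3(R⁻¹ n̂) = +0.204803+0.151673i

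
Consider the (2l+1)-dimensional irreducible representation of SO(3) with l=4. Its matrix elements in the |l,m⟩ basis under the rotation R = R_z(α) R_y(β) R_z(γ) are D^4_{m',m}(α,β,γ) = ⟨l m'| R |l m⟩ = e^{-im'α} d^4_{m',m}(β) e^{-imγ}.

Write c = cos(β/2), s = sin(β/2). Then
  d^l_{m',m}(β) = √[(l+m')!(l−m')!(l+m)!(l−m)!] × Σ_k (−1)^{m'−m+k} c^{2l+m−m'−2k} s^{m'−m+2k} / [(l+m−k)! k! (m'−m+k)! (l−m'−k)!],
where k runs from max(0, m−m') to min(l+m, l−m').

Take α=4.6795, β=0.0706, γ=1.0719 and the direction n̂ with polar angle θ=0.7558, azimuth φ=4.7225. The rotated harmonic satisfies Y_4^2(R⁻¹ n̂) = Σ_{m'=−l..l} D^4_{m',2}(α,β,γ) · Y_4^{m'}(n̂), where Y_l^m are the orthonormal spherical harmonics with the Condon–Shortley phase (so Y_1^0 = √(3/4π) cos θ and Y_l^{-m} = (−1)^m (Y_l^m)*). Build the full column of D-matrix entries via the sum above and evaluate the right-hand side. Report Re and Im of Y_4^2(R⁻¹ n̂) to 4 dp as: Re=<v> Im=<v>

Re=-0.1977 Im=-0.3799

Need the full column D^4_{m',2} for m'=−4..4 at α=4.6795, β=0.0706, γ=1.0719.
cos(β/2)=0.999377, sin(β/2)=0.035293
d^4_{-4,2}: single k=6 term ⇒ +0.000000;  D = -0.000000-0.000000i
d^4_{-3,2}: k∈[5..6] ⇒ +0.000001 -0.000000 = +0.000001;  D = +0.000000-0.000000i
d^4_{-2,2}: k∈[4..6] ⇒ +0.000023 -0.000000 +0.000000 = +0.000023;  D = +0.000014+0.000019i
d^4_{-1,2}: k∈[3..5] ⇒ +0.000620 -0.000001 +0.000000 = +0.000619;  D = -0.000508+0.000352i
d^4_{0,2}: k∈[2..4] ⇒ +0.011772 -0.000039 +0.000000 = +0.011733;  D = -0.006361-0.009859i
d^4_{1,2}: k∈[1..3] ⇒ +0.149082 -0.000930 +0.000001 = +0.148154;  D = +0.127064-0.076186i
d^4_{2,2}: k∈[0..2] ⇒ +0.995027 -0.014891 +0.000023 = +0.980159;  D = +0.476116+0.856753i
d^4_{3,2}: k∈[0..1] ⇒ -0.131478 +0.000492 = -0.130986;  D = +0.116525-0.059828i
d^4_{4,2}: single k=0 term ⇒ +0.006566;  D = -0.002805-0.005937i
Y_4^{m'}(θ=0.7558,φ=4.7225) and Σ D·Y over m':
  (-0.0000-0.0000i)·(+0.0978-0.0040i)  (+0.0000-0.0000i)·(-0.0089-0.2938i)  (+0.0000+0.0000i)·(-0.4259+0.0086i)  (-0.0005+0.0004i)·(+0.0017+0.1670i)  (-0.0064-0.0099i)·(-0.3249+0.0000i)  (+0.1271-0.0762i)·(-0.0017+0.1670i)  (+0.4761+0.8568i)·(-0.4259-0.0086i)  (+0.1165-0.0598i)·(+0.0089-0.2938i)  (-0.0028-0.0059i)·(+0.0978+0.0040i)
Y_4^2(R⁻¹ n̂) = -0.197686-0.379906i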